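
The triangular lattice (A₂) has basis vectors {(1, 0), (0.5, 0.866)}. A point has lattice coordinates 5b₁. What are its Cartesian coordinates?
(5, 0)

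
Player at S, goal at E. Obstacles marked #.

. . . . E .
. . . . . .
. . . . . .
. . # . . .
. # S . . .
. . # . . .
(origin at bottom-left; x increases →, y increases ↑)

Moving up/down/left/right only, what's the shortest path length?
6
(one shortest path: (2, 1) → (3, 1) → (4, 1) → (4, 2) → (4, 3) → (4, 4) → (4, 5))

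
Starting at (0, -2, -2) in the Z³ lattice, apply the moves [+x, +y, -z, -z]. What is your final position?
(1, -1, -4)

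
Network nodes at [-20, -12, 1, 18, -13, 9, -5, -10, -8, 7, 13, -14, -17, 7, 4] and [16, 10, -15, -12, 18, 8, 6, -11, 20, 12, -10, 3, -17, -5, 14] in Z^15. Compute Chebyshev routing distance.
36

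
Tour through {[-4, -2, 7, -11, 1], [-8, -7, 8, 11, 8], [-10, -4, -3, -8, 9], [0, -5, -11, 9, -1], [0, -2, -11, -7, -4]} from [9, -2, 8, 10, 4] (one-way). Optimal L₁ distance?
145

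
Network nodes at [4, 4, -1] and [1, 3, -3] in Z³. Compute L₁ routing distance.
6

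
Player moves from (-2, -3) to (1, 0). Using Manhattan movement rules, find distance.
6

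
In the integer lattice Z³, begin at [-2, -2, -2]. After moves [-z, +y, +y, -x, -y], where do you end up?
(-3, -1, -3)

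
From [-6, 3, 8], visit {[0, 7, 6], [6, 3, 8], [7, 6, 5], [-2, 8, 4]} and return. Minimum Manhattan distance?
46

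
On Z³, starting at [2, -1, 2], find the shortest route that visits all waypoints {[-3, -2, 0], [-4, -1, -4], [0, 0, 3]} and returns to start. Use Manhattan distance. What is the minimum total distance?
30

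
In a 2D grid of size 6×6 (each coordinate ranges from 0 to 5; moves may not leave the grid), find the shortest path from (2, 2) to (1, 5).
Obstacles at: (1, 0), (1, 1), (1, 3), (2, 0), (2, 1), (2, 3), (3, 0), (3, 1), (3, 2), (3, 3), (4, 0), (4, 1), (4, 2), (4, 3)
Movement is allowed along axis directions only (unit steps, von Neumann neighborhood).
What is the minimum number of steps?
6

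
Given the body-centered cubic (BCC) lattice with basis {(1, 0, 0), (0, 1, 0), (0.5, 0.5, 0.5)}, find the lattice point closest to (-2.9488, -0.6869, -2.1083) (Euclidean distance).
(-3, -1, -2)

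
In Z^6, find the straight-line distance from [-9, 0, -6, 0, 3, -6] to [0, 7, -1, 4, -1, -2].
14.2478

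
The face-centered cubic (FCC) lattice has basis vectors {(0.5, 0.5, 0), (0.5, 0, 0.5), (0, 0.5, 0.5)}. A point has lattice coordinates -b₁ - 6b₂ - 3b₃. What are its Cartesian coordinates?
(-3.5, -2, -4.5)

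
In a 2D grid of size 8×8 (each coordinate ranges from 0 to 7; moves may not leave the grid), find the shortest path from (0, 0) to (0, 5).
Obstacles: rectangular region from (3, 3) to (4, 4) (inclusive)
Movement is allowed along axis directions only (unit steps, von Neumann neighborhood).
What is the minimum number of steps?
5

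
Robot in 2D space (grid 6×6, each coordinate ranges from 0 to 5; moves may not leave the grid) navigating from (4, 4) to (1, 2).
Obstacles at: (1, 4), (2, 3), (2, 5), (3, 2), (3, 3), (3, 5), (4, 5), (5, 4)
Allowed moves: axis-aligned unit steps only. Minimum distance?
7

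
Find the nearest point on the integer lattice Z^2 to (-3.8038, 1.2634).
(-4, 1)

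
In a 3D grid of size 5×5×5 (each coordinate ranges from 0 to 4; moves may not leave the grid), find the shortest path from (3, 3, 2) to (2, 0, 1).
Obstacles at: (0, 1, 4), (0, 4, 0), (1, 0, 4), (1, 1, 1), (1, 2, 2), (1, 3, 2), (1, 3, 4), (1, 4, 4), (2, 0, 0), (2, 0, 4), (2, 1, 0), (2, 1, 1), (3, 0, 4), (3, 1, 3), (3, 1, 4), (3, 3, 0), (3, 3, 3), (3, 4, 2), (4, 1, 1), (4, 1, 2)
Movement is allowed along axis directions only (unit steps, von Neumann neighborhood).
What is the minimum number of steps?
5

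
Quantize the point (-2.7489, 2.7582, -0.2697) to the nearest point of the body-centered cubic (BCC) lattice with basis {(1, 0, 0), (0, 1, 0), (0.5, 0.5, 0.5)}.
(-2.5, 2.5, -0.5)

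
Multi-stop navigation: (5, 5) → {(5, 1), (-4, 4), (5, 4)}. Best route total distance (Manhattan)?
16
(one optimal route: (5, 5) → (5, 1) → (5, 4) → (-4, 4))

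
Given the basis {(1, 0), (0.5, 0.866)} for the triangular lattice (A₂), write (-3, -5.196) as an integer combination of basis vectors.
-6b₂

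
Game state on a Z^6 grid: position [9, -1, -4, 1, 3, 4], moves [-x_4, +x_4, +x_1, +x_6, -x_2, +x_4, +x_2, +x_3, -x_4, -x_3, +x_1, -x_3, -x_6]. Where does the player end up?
(11, -1, -5, 1, 3, 4)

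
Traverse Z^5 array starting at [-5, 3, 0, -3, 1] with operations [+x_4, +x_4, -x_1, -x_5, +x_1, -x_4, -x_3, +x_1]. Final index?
(-4, 3, -1, -2, 0)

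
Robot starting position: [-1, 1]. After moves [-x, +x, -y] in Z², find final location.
(-1, 0)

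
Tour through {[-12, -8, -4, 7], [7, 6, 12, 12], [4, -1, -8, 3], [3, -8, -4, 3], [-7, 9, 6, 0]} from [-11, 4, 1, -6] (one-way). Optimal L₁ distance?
125
(one optimal route: (-11, 4, 1, -6) → (-7, 9, 6, 0) → (7, 6, 12, 12) → (4, -1, -8, 3) → (3, -8, -4, 3) → (-12, -8, -4, 7))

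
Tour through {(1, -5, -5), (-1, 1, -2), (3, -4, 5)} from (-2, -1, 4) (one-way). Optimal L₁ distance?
33
(one optimal route: (-2, -1, 4) → (-1, 1, -2) → (1, -5, -5) → (3, -4, 5))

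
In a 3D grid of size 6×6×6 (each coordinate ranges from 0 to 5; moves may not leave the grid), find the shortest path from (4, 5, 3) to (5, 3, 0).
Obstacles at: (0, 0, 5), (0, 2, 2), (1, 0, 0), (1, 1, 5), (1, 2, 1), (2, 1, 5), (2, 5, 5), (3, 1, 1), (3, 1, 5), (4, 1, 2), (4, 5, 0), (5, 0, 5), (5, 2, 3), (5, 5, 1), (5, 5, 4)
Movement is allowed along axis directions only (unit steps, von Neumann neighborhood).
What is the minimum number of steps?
6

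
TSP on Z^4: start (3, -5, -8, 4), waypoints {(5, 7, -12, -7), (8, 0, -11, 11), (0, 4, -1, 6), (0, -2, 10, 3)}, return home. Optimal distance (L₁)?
126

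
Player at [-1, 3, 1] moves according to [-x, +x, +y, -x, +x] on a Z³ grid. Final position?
(-1, 4, 1)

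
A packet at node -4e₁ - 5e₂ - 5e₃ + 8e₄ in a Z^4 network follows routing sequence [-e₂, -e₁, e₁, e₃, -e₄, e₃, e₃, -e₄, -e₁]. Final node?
(-5, -6, -2, 6)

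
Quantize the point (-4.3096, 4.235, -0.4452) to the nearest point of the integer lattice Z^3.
(-4, 4, 0)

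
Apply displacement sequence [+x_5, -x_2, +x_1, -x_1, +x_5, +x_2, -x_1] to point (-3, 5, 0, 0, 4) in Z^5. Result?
(-4, 5, 0, 0, 6)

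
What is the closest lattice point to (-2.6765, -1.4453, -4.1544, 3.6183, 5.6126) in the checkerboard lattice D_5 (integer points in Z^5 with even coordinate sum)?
(-3, -1, -4, 4, 6)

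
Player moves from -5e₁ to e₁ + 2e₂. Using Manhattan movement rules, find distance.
8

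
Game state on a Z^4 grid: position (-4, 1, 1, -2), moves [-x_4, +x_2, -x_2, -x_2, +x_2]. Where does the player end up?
(-4, 1, 1, -3)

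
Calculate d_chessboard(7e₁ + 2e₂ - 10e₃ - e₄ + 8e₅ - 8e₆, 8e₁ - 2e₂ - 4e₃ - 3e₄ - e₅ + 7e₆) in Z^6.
15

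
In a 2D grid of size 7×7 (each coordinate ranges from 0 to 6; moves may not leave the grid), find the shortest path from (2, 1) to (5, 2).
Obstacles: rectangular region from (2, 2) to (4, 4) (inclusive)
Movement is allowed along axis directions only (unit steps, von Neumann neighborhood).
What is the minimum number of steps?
4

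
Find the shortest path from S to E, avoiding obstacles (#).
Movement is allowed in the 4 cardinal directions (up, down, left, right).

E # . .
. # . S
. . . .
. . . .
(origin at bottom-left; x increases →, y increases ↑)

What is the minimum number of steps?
6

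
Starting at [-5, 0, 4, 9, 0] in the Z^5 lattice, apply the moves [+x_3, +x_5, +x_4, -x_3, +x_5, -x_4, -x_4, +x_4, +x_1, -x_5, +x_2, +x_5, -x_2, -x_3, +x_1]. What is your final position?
(-3, 0, 3, 9, 2)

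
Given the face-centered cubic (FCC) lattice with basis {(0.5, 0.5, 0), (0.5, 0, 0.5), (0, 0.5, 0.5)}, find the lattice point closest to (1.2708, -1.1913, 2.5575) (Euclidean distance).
(1.5, -1, 2.5)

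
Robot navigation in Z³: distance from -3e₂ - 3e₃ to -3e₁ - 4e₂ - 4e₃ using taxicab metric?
5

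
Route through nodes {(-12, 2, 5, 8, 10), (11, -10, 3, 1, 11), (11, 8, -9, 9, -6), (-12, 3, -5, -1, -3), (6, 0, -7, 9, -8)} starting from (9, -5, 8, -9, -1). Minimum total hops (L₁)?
167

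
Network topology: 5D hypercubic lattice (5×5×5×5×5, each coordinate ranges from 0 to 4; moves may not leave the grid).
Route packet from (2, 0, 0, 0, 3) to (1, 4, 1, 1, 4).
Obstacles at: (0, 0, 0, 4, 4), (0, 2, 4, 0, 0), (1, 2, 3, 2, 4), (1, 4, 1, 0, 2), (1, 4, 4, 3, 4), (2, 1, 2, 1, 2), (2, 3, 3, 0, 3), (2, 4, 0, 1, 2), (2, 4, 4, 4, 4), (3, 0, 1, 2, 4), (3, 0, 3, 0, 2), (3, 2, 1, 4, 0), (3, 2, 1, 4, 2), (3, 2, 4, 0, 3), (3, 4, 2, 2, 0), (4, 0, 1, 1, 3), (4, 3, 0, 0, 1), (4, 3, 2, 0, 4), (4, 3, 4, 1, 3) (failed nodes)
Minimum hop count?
8
(one shortest path: (2, 0, 0, 0, 3) → (1, 0, 0, 0, 3) → (1, 1, 0, 0, 3) → (1, 2, 0, 0, 3) → (1, 3, 0, 0, 3) → (1, 4, 0, 0, 3) → (1, 4, 1, 0, 3) → (1, 4, 1, 1, 3) → (1, 4, 1, 1, 4))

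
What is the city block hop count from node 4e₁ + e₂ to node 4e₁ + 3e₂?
2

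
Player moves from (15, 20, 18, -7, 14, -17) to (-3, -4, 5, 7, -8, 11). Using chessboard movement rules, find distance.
28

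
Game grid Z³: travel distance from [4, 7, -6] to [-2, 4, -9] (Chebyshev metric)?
6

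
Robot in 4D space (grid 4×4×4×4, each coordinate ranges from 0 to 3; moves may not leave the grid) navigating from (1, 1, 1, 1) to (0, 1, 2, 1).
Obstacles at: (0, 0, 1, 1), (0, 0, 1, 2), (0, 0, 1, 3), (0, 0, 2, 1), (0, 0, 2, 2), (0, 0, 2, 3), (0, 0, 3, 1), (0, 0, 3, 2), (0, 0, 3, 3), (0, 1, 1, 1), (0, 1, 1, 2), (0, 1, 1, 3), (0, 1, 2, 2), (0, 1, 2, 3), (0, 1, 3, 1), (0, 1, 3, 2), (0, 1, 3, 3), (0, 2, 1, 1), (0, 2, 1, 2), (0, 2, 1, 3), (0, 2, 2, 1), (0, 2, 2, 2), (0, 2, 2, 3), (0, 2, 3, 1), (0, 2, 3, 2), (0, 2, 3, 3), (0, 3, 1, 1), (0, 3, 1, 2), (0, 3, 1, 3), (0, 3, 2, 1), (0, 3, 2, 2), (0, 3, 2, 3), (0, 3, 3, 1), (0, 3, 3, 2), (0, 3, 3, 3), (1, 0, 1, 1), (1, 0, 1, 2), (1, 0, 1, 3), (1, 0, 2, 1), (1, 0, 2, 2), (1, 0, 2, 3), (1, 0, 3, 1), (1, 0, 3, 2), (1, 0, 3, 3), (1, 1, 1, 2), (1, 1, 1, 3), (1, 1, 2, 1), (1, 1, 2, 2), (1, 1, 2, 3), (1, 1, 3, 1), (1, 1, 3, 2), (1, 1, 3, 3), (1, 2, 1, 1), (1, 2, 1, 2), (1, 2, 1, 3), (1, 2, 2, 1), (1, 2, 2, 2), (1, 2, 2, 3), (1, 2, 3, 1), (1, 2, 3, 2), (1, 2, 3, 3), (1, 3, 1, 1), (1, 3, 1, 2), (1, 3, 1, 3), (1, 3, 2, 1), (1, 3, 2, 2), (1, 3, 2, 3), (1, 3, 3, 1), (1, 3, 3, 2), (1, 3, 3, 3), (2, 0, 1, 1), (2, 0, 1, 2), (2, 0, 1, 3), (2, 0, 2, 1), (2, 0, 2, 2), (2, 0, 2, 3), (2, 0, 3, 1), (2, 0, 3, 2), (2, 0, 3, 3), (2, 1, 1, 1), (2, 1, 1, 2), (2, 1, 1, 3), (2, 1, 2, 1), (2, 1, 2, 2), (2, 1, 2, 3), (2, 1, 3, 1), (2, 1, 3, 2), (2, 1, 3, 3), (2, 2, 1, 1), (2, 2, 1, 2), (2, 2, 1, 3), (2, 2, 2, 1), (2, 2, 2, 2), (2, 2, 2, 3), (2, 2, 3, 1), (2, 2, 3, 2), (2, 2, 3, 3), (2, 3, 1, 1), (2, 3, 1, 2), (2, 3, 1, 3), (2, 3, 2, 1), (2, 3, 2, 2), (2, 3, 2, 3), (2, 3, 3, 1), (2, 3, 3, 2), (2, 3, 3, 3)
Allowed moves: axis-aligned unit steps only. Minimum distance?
4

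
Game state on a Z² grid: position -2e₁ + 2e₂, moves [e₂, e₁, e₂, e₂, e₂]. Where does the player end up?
(-1, 6)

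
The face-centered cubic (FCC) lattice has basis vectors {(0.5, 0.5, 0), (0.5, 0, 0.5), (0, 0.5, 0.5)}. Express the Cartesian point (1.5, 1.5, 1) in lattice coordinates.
2b₁ + b₂ + b₃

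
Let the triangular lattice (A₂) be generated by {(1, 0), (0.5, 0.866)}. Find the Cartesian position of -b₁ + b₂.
(-0.5, 0.866)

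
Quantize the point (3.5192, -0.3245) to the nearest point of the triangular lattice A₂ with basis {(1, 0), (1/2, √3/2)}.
(3.5, -0.866)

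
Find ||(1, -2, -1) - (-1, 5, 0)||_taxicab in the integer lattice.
10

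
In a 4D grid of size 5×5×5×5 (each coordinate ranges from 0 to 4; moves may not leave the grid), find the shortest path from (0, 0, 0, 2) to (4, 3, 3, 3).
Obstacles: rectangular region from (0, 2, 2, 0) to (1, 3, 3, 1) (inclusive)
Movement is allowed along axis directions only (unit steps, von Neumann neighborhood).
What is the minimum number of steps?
11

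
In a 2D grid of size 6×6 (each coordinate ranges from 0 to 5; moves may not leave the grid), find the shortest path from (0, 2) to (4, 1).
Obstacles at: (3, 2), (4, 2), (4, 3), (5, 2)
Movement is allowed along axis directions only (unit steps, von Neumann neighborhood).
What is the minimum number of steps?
5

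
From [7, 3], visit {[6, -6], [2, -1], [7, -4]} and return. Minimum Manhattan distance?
28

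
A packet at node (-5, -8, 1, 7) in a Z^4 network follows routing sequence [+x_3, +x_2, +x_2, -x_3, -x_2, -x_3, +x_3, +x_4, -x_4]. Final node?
(-5, -7, 1, 7)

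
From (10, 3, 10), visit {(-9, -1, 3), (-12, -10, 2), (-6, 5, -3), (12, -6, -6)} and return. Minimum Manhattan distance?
122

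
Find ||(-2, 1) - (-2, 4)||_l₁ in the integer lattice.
3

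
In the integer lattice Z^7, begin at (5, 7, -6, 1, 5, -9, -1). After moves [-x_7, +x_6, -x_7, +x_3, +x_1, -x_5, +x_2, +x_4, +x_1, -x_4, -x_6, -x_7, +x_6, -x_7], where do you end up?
(7, 8, -5, 1, 4, -8, -5)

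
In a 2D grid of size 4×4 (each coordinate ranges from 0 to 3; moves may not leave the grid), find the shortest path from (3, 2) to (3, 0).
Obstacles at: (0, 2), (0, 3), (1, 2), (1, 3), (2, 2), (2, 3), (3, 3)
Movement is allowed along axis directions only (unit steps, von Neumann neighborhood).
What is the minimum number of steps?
2
(one shortest path: (3, 2) → (3, 1) → (3, 0))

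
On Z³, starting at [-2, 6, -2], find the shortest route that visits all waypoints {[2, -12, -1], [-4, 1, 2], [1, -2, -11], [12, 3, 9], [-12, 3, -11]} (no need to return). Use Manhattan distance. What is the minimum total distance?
108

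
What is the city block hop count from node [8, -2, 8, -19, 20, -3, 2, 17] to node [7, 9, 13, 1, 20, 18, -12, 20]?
75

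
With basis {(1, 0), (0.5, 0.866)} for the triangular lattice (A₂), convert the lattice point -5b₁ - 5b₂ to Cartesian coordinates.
(-7.5, -4.33)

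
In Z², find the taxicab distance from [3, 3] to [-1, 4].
5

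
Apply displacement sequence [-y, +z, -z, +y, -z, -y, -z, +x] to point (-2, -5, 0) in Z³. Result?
(-1, -6, -2)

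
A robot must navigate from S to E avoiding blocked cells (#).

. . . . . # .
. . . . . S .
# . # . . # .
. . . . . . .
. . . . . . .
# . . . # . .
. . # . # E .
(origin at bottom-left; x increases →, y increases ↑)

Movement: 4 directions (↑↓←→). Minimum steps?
7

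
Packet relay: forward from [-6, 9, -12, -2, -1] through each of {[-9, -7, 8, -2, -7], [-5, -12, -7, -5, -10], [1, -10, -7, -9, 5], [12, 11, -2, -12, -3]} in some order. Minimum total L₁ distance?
147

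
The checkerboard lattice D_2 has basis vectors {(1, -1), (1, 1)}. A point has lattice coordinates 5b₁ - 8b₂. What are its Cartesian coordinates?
(-3, -13)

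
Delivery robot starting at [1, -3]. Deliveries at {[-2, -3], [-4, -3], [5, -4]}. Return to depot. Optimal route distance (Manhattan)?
20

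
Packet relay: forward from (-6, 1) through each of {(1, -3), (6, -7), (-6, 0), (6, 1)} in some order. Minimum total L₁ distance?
28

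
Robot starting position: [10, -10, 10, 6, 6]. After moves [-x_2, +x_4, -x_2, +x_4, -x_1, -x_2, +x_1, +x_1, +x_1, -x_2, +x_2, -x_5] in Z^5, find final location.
(12, -13, 10, 8, 5)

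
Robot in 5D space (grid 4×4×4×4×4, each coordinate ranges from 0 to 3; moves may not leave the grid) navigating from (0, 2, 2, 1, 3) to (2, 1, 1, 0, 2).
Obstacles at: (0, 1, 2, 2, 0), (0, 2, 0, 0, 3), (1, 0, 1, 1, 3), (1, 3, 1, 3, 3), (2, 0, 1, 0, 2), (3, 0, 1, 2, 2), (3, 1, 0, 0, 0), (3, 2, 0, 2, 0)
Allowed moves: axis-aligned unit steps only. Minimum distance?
6
(one shortest path: (0, 2, 2, 1, 3) → (1, 2, 2, 1, 3) → (2, 2, 2, 1, 3) → (2, 1, 2, 1, 3) → (2, 1, 1, 1, 3) → (2, 1, 1, 0, 3) → (2, 1, 1, 0, 2))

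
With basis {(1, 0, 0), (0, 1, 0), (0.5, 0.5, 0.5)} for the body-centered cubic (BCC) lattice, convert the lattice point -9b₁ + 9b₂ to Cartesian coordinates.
(-9, 9, 0)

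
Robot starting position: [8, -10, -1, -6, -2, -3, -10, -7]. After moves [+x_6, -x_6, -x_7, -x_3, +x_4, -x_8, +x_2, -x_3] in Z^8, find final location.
(8, -9, -3, -5, -2, -3, -11, -8)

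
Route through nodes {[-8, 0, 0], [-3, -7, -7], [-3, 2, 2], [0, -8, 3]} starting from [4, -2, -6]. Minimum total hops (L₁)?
50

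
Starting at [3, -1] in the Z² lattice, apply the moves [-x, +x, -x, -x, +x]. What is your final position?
(2, -1)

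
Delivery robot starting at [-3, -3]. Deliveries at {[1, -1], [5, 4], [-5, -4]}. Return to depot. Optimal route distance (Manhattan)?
36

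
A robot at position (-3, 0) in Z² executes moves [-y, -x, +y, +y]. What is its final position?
(-4, 1)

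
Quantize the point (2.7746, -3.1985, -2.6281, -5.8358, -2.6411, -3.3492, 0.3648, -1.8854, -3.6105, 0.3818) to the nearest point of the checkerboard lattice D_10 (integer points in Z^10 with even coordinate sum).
(3, -3, -3, -6, -3, -3, 0, -2, -3, 0)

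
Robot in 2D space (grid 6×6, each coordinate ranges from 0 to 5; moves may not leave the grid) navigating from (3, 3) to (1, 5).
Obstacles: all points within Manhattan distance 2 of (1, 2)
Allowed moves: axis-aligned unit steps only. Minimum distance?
4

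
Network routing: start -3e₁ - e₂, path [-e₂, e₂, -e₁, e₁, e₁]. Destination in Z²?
(-2, -1)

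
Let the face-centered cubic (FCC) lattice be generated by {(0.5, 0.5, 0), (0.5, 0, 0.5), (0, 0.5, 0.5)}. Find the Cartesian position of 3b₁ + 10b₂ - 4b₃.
(6.5, -0.5, 3)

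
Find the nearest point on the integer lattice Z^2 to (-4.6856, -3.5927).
(-5, -4)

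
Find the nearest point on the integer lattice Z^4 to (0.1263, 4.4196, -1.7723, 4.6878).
(0, 4, -2, 5)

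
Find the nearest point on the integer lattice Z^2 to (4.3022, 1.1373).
(4, 1)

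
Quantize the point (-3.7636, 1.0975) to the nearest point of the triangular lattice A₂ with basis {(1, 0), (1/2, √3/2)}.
(-3.5, 0.866)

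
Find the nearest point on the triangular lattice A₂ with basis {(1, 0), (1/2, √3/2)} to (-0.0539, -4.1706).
(-0.5, -4.33)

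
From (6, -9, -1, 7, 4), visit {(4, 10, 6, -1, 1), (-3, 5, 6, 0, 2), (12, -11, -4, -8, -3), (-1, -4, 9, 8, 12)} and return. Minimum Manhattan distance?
160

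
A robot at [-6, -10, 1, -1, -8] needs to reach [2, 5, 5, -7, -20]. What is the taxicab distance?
45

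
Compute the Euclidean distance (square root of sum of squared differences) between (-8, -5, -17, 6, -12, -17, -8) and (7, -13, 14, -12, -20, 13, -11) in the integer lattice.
50.4678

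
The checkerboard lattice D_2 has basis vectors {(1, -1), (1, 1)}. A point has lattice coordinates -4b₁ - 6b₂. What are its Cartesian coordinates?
(-10, -2)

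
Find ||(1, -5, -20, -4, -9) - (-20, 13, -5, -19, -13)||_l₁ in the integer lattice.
73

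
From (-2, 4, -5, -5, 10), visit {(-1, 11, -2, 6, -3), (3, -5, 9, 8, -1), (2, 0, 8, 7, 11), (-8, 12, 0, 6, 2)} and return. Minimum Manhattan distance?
142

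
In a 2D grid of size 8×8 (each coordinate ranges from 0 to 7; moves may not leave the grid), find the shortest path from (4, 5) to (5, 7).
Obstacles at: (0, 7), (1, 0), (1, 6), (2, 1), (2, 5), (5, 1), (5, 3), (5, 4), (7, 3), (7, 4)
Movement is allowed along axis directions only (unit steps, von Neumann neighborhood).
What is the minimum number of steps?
3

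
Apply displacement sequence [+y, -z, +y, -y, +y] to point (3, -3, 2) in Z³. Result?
(3, -1, 1)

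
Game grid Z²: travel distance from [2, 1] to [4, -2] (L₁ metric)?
5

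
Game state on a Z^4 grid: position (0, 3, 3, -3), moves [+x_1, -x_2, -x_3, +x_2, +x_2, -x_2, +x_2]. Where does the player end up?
(1, 4, 2, -3)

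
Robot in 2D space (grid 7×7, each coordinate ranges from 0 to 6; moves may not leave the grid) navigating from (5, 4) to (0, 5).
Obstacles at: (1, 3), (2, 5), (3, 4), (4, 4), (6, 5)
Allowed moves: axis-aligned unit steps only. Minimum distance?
8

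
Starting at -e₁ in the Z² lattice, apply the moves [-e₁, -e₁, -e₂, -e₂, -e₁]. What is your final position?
(-4, -2)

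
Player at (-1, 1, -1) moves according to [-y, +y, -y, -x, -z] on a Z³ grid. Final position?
(-2, 0, -2)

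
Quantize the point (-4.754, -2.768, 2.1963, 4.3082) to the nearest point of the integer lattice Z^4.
(-5, -3, 2, 4)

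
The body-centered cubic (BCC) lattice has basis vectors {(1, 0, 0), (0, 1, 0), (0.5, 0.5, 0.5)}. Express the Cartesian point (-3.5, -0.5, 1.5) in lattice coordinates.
-5b₁ - 2b₂ + 3b₃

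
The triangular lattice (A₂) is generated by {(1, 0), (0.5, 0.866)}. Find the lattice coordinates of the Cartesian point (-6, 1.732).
-7b₁ + 2b₂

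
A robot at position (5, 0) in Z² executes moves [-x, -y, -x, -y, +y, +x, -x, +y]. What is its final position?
(3, 0)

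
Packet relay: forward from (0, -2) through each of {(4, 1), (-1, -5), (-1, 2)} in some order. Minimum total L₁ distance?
17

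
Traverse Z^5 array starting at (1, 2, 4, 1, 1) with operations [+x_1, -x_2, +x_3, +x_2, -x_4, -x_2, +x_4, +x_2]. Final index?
(2, 2, 5, 1, 1)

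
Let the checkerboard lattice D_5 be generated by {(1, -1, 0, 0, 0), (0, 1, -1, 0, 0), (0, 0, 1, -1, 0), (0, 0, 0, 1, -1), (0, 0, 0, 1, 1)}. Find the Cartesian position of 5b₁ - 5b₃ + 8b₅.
(5, -5, -5, 13, 8)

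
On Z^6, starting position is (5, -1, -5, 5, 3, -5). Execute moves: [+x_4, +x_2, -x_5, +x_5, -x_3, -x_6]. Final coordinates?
(5, 0, -6, 6, 3, -6)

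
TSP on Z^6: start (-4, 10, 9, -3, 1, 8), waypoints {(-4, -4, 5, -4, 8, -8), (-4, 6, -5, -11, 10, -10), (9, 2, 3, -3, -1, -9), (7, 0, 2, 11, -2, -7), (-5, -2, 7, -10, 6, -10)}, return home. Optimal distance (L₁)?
206
(one optimal route: (-4, 10, 9, -3, 1, 8) → (-4, 6, -5, -11, 10, -10) → (-5, -2, 7, -10, 6, -10) → (-4, -4, 5, -4, 8, -8) → (7, 0, 2, 11, -2, -7) → (9, 2, 3, -3, -1, -9) → (-4, 10, 9, -3, 1, 8))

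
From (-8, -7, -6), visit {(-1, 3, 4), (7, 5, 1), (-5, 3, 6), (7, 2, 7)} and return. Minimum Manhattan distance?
86
(one optimal route: (-8, -7, -6) → (7, 5, 1) → (7, 2, 7) → (-1, 3, 4) → (-5, 3, 6) → (-8, -7, -6))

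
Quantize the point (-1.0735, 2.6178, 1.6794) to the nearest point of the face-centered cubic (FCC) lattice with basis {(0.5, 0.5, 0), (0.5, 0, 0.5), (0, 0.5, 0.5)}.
(-1, 2.5, 1.5)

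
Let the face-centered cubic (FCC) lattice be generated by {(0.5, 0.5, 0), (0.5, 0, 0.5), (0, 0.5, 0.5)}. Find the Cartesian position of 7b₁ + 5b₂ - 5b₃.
(6, 1, 0)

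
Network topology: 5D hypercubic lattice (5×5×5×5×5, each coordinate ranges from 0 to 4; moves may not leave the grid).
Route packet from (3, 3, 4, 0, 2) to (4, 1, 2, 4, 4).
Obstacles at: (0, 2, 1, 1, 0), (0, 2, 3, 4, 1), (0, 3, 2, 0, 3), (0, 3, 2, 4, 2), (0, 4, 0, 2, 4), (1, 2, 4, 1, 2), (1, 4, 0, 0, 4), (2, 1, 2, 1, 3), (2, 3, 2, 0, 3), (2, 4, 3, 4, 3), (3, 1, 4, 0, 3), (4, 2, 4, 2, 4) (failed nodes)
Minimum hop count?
11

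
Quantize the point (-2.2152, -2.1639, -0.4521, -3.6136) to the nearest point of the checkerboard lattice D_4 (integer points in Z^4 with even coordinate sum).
(-2, -2, 0, -4)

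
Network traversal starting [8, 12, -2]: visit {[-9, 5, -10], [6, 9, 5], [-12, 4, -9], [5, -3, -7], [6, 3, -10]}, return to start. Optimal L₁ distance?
104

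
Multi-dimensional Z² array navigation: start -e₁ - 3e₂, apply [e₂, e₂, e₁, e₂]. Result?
(0, 0)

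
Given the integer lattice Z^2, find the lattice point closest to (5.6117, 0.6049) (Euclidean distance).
(6, 1)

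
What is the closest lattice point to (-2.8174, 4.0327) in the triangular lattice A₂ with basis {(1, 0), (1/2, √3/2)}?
(-2.5, 4.33)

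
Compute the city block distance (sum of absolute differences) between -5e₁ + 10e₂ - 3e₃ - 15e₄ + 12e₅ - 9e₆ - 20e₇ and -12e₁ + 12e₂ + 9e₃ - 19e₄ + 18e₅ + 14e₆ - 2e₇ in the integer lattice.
72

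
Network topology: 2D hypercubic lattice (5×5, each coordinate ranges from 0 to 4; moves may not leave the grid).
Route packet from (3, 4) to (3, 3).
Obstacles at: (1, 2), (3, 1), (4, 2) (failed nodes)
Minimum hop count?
1
(one shortest path: (3, 4) → (3, 3))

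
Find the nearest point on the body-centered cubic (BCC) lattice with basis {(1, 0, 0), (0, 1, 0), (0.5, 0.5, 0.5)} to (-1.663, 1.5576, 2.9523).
(-1.5, 1.5, 2.5)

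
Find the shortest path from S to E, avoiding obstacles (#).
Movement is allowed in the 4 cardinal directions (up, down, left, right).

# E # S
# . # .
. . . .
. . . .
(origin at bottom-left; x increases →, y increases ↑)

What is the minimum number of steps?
6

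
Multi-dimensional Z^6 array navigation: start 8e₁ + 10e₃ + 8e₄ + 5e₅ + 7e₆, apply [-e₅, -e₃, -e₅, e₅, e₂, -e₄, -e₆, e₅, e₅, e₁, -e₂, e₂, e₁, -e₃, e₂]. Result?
(10, 2, 8, 7, 6, 6)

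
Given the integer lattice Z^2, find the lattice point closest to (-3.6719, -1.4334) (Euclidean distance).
(-4, -1)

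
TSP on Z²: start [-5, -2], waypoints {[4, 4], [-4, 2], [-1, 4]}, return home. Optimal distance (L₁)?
30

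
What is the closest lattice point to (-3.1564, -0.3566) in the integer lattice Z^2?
(-3, 0)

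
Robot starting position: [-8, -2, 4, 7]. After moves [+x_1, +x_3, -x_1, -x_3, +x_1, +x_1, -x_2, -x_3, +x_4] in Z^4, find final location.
(-6, -3, 3, 8)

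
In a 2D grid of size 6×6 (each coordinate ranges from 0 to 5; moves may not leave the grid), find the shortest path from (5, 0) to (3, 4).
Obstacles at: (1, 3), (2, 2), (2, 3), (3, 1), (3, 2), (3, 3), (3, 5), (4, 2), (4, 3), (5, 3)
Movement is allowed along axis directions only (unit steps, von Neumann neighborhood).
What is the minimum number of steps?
12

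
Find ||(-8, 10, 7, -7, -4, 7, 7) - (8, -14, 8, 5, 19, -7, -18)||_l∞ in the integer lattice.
25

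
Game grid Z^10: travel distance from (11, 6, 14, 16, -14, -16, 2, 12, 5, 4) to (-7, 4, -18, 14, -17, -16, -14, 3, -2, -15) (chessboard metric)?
32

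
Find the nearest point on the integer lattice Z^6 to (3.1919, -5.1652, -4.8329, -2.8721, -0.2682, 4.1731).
(3, -5, -5, -3, 0, 4)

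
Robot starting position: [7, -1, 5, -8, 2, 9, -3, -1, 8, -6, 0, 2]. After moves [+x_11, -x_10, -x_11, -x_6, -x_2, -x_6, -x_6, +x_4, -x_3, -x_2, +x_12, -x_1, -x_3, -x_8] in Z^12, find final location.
(6, -3, 3, -7, 2, 6, -3, -2, 8, -7, 0, 3)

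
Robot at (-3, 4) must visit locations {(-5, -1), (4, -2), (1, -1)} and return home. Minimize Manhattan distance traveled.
30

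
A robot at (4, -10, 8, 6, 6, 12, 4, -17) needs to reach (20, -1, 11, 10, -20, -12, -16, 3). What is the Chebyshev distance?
26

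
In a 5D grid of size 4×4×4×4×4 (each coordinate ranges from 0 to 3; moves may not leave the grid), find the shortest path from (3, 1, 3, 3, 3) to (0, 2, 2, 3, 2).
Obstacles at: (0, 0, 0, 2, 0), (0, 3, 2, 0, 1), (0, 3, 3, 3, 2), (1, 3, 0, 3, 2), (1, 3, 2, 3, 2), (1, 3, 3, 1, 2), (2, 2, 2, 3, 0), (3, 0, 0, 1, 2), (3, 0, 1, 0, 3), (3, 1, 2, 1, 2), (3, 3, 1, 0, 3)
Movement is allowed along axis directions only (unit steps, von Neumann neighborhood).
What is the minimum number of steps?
6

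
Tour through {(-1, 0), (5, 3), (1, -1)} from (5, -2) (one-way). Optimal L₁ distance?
16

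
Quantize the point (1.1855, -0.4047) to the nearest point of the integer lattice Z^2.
(1, 0)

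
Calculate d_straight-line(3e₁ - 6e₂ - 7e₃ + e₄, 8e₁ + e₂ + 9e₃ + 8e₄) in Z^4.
19.4679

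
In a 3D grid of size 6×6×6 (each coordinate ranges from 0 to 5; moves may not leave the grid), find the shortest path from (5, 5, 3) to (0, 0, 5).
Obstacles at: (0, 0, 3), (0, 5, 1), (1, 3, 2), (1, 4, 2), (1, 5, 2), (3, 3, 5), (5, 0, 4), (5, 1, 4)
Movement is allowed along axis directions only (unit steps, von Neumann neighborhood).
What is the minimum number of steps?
12
(one shortest path: (5, 5, 3) → (4, 5, 3) → (3, 5, 3) → (2, 5, 3) → (1, 5, 3) → (0, 5, 3) → (0, 4, 3) → (0, 3, 3) → (0, 2, 3) → (0, 1, 3) → (0, 1, 4) → (0, 0, 4) → (0, 0, 5))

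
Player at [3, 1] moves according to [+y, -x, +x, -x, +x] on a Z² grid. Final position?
(3, 2)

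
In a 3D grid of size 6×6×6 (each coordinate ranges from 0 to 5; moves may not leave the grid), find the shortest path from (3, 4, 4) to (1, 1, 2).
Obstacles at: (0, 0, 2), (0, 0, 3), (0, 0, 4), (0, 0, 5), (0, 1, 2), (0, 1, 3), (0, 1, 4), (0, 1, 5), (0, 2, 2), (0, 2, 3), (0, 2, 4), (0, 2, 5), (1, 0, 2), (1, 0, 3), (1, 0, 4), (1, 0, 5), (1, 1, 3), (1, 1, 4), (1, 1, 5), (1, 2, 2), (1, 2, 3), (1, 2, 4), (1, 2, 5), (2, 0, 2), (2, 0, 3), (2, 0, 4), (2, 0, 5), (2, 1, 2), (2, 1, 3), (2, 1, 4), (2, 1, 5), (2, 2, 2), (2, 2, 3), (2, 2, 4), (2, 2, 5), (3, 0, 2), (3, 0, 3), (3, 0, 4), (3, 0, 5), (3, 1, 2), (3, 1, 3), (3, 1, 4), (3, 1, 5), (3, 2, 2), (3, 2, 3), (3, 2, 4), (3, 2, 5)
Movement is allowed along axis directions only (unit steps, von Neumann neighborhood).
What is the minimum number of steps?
9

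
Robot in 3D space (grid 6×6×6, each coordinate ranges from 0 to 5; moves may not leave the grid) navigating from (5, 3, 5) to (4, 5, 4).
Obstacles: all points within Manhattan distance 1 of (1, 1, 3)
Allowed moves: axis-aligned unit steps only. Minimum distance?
4
(one shortest path: (5, 3, 5) → (4, 3, 5) → (4, 4, 5) → (4, 5, 5) → (4, 5, 4))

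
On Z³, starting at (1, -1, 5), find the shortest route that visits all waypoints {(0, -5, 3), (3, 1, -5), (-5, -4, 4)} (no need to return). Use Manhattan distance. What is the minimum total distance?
34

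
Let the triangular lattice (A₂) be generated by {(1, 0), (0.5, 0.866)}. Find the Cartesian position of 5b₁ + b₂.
(5.5, 0.866)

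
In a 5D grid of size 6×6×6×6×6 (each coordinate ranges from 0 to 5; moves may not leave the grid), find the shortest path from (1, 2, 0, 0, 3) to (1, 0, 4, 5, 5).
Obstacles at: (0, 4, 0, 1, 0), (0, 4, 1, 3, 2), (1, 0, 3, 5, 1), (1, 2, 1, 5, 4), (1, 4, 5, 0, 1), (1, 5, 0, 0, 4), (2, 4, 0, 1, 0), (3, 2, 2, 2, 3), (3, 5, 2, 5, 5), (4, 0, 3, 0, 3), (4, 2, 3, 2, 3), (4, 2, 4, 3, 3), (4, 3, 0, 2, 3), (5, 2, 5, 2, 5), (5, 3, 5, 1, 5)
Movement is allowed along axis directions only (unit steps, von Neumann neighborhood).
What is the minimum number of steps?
13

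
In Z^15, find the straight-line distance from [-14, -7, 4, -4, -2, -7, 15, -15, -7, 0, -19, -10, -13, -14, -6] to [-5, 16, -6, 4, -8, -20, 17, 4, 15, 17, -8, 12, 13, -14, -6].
58.2924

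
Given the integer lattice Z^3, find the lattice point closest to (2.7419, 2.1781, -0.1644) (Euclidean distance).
(3, 2, 0)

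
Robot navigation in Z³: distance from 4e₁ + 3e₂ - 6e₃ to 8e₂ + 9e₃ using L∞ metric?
15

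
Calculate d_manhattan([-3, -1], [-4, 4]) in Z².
6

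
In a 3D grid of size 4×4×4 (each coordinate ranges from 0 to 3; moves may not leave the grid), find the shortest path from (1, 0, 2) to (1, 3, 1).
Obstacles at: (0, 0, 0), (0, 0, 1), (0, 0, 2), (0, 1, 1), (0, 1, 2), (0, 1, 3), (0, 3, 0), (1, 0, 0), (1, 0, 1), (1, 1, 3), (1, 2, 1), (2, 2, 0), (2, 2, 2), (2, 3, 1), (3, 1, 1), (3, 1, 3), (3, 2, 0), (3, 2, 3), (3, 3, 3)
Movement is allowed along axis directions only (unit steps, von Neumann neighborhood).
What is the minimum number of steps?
4
(one shortest path: (1, 0, 2) → (1, 1, 2) → (1, 2, 2) → (1, 3, 2) → (1, 3, 1))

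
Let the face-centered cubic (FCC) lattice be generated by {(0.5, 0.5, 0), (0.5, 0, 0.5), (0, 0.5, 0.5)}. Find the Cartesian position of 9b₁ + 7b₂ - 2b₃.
(8, 3.5, 2.5)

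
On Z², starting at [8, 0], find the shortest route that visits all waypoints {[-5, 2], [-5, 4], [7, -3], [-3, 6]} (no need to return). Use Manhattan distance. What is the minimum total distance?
27
(one optimal route: (8, 0) → (7, -3) → (-5, 2) → (-5, 4) → (-3, 6))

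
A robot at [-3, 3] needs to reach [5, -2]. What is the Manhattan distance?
13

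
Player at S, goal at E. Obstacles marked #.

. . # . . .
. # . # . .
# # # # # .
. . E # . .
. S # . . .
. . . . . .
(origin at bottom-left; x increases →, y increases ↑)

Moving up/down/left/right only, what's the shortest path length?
2
(one shortest path: (1, 1) → (1, 2) → (2, 2))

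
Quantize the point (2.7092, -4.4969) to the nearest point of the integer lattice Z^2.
(3, -4)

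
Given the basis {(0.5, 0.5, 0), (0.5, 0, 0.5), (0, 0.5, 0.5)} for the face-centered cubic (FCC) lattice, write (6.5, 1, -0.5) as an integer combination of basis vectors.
8b₁ + 5b₂ - 6b₃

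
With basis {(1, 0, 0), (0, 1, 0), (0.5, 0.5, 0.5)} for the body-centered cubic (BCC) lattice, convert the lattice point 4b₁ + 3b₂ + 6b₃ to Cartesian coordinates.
(7, 6, 3)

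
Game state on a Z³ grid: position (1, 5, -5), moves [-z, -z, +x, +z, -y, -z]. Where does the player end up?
(2, 4, -7)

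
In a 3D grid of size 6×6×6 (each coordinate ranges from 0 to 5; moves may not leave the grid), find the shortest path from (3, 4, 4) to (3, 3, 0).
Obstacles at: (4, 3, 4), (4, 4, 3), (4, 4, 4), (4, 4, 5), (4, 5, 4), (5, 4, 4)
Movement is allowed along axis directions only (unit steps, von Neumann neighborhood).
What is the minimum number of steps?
5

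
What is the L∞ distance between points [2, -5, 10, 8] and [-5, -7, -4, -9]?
17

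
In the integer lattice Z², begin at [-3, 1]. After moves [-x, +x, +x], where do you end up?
(-2, 1)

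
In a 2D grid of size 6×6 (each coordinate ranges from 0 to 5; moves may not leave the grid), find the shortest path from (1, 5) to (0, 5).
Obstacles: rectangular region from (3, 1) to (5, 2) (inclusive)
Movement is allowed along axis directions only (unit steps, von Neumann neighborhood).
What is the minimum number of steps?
1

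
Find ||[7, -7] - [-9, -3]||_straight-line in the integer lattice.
16.4924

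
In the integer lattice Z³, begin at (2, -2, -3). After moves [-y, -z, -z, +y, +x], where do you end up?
(3, -2, -5)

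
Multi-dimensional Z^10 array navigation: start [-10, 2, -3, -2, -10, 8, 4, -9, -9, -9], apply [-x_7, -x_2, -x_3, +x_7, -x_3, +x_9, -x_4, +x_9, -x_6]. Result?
(-10, 1, -5, -3, -10, 7, 4, -9, -7, -9)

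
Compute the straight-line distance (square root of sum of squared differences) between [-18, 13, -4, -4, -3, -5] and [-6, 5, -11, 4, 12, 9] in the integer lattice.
27.2397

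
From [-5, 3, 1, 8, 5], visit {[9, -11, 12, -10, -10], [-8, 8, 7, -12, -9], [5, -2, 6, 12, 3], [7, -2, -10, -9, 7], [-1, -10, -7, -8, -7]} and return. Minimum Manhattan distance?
230
(one optimal route: (-5, 3, 1, 8, 5) → (-8, 8, 7, -12, -9) → (9, -11, 12, -10, -10) → (-1, -10, -7, -8, -7) → (7, -2, -10, -9, 7) → (5, -2, 6, 12, 3) → (-5, 3, 1, 8, 5))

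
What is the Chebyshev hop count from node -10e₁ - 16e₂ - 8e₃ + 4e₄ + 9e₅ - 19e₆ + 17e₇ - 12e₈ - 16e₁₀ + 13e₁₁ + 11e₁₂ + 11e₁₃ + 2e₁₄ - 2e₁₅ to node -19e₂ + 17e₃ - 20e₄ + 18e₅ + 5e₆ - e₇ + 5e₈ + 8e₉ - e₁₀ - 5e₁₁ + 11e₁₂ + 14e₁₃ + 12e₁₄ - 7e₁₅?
25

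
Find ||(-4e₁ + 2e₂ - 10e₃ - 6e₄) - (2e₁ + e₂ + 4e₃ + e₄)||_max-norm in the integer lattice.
14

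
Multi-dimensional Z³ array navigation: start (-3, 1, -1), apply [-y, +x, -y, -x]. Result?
(-3, -1, -1)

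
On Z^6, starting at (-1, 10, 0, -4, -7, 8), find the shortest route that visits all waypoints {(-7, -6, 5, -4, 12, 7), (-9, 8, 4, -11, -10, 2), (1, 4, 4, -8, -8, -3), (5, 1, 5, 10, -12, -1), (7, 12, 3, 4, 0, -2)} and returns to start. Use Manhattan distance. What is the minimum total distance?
226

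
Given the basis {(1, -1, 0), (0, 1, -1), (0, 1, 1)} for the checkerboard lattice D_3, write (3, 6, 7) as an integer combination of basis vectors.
3b₁ + b₂ + 8b₃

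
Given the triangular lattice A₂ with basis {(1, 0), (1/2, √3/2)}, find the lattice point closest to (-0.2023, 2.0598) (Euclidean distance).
(0, 1.732)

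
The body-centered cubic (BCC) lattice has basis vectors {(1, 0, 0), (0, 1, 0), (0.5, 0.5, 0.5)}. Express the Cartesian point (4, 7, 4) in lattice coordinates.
3b₂ + 8b₃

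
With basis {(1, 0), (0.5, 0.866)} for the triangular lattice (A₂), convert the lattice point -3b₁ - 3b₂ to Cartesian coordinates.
(-4.5, -2.598)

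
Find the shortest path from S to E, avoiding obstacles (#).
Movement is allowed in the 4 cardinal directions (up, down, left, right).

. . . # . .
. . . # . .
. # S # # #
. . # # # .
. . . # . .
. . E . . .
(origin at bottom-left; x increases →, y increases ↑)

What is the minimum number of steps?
9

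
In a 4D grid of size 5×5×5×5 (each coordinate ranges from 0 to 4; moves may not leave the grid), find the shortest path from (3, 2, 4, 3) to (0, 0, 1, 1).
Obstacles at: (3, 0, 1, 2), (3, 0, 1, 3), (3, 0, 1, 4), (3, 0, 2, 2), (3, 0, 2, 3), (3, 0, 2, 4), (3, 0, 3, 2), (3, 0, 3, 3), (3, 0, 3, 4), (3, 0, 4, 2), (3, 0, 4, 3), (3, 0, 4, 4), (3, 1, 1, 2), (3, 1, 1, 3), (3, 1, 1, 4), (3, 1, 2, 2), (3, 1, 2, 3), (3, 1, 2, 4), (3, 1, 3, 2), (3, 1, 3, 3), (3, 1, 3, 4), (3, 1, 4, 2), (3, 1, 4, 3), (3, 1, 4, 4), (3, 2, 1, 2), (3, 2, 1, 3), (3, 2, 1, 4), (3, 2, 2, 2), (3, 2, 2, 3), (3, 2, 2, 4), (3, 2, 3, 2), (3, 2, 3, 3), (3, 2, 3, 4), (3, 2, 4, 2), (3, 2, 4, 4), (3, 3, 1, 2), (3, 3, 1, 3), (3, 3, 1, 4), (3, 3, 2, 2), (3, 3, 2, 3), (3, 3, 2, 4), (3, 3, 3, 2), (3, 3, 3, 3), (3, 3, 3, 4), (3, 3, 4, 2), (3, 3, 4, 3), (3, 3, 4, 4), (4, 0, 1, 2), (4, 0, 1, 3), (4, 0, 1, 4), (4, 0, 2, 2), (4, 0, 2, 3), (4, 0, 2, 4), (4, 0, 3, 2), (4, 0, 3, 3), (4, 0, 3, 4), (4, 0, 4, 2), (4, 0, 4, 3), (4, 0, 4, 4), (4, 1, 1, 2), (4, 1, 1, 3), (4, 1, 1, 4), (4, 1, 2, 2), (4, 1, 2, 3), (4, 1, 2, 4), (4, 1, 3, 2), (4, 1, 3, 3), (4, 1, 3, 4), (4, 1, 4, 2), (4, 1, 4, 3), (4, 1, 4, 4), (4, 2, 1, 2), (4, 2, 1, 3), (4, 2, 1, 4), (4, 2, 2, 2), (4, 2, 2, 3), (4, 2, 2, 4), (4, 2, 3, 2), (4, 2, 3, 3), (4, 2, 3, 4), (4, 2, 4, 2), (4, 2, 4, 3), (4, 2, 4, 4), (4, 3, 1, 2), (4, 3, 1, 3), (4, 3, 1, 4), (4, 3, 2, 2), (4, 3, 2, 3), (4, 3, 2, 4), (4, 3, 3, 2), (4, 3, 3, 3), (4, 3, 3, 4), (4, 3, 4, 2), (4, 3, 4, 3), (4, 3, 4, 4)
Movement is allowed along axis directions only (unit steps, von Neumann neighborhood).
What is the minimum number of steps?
10
(one shortest path: (3, 2, 4, 3) → (2, 2, 4, 3) → (1, 2, 4, 3) → (0, 2, 4, 3) → (0, 1, 4, 3) → (0, 0, 4, 3) → (0, 0, 3, 3) → (0, 0, 2, 3) → (0, 0, 1, 3) → (0, 0, 1, 2) → (0, 0, 1, 1))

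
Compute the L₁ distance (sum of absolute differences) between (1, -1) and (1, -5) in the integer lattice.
4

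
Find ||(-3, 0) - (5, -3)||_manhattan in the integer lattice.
11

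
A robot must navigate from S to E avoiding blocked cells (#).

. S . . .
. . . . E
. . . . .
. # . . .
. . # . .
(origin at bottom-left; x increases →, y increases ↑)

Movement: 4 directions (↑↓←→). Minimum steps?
4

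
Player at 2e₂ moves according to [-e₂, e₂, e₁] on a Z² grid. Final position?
(1, 2)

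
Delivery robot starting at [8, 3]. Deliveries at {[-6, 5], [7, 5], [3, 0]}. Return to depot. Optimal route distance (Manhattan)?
38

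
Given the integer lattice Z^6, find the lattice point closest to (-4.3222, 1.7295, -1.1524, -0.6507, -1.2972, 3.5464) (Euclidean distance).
(-4, 2, -1, -1, -1, 4)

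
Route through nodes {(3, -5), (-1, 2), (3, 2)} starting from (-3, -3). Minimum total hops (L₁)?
18
(one optimal route: (-3, -3) → (-1, 2) → (3, 2) → (3, -5))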